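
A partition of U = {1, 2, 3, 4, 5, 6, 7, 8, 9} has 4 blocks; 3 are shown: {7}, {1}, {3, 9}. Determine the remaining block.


U = {1, 2, 3, 4, 5, 6, 7, 8, 9}
Shown blocks: {7}, {1}, {3, 9}
A partition's blocks are pairwise disjoint and cover U, so the missing block = U \ (union of shown blocks).
Union of shown blocks: {1, 3, 7, 9}
Missing block = U \ (union) = {2, 4, 5, 6, 8}

{2, 4, 5, 6, 8}


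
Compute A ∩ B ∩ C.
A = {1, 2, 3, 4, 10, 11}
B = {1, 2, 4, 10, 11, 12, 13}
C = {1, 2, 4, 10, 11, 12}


Set A = {1, 2, 3, 4, 10, 11}
Set B = {1, 2, 4, 10, 11, 12, 13}
Set C = {1, 2, 4, 10, 11, 12}
First, A ∩ B = {1, 2, 4, 10, 11}
Then, (A ∩ B) ∩ C = {1, 2, 4, 10, 11}

{1, 2, 4, 10, 11}


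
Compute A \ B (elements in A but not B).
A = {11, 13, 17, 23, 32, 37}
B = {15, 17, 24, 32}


Set A = {11, 13, 17, 23, 32, 37}
Set B = {15, 17, 24, 32}
A \ B includes elements in A that are not in B.
Check each element of A:
11 (not in B, keep), 13 (not in B, keep), 17 (in B, remove), 23 (not in B, keep), 32 (in B, remove), 37 (not in B, keep)
A \ B = {11, 13, 23, 37}

{11, 13, 23, 37}


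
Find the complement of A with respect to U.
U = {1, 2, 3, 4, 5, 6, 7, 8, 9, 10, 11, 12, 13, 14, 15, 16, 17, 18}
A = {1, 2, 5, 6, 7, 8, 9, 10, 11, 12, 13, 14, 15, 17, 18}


Universal set U = {1, 2, 3, 4, 5, 6, 7, 8, 9, 10, 11, 12, 13, 14, 15, 16, 17, 18}
Set A = {1, 2, 5, 6, 7, 8, 9, 10, 11, 12, 13, 14, 15, 17, 18}
A' = U \ A = elements in U but not in A
Checking each element of U:
1 (in A, exclude), 2 (in A, exclude), 3 (not in A, include), 4 (not in A, include), 5 (in A, exclude), 6 (in A, exclude), 7 (in A, exclude), 8 (in A, exclude), 9 (in A, exclude), 10 (in A, exclude), 11 (in A, exclude), 12 (in A, exclude), 13 (in A, exclude), 14 (in A, exclude), 15 (in A, exclude), 16 (not in A, include), 17 (in A, exclude), 18 (in A, exclude)
A' = {3, 4, 16}

{3, 4, 16}


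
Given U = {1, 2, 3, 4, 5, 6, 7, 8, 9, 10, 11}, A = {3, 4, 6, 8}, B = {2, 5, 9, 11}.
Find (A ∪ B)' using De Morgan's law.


U = {1, 2, 3, 4, 5, 6, 7, 8, 9, 10, 11}
A = {3, 4, 6, 8}, B = {2, 5, 9, 11}
A ∪ B = {2, 3, 4, 5, 6, 8, 9, 11}
(A ∪ B)' = U \ (A ∪ B) = {1, 7, 10}
Verification via A' ∩ B': A' = {1, 2, 5, 7, 9, 10, 11}, B' = {1, 3, 4, 6, 7, 8, 10}
A' ∩ B' = {1, 7, 10} ✓

{1, 7, 10}


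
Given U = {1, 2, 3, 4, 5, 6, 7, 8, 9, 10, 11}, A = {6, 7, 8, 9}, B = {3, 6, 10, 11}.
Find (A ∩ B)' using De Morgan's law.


U = {1, 2, 3, 4, 5, 6, 7, 8, 9, 10, 11}
A = {6, 7, 8, 9}, B = {3, 6, 10, 11}
A ∩ B = {6}
(A ∩ B)' = U \ (A ∩ B) = {1, 2, 3, 4, 5, 7, 8, 9, 10, 11}
Verification via A' ∪ B': A' = {1, 2, 3, 4, 5, 10, 11}, B' = {1, 2, 4, 5, 7, 8, 9}
A' ∪ B' = {1, 2, 3, 4, 5, 7, 8, 9, 10, 11} ✓

{1, 2, 3, 4, 5, 7, 8, 9, 10, 11}


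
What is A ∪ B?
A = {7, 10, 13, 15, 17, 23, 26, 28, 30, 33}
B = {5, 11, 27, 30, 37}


Set A = {7, 10, 13, 15, 17, 23, 26, 28, 30, 33}
Set B = {5, 11, 27, 30, 37}
A ∪ B includes all elements in either set.
Elements from A: {7, 10, 13, 15, 17, 23, 26, 28, 30, 33}
Elements from B not already included: {5, 11, 27, 37}
A ∪ B = {5, 7, 10, 11, 13, 15, 17, 23, 26, 27, 28, 30, 33, 37}

{5, 7, 10, 11, 13, 15, 17, 23, 26, 27, 28, 30, 33, 37}


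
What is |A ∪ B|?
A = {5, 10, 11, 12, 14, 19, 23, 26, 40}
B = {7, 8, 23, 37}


Set A = {5, 10, 11, 12, 14, 19, 23, 26, 40}, |A| = 9
Set B = {7, 8, 23, 37}, |B| = 4
A ∩ B = {23}, |A ∩ B| = 1
|A ∪ B| = |A| + |B| - |A ∩ B| = 9 + 4 - 1 = 12

12


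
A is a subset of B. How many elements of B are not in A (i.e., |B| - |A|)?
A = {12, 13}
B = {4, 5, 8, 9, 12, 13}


Set A = {12, 13}, |A| = 2
Set B = {4, 5, 8, 9, 12, 13}, |B| = 6
Since A ⊆ B: B \ A = {4, 5, 8, 9}
|B| - |A| = 6 - 2 = 4

4


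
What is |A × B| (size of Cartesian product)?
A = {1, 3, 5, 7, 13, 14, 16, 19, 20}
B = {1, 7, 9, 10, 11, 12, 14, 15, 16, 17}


Set A = {1, 3, 5, 7, 13, 14, 16, 19, 20} has 9 elements.
Set B = {1, 7, 9, 10, 11, 12, 14, 15, 16, 17} has 10 elements.
|A × B| = |A| × |B| = 9 × 10 = 90

90


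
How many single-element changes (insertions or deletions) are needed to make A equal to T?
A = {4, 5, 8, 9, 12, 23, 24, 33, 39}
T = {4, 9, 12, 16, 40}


Set A = {4, 5, 8, 9, 12, 23, 24, 33, 39}
Set T = {4, 9, 12, 16, 40}
Elements to remove from A (in A, not in T): {5, 8, 23, 24, 33, 39} → 6 removals
Elements to add to A (in T, not in A): {16, 40} → 2 additions
Total edits = 6 + 2 = 8

8


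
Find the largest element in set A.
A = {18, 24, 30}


Set A = {18, 24, 30}
Elements in ascending order: 18, 24, 30
The largest element is 30.

30


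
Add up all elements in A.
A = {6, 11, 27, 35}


Set A = {6, 11, 27, 35}
Sum = 6 + 11 + 27 + 35 = 79

79


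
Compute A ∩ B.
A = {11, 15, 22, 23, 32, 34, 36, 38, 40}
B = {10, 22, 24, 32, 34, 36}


Set A = {11, 15, 22, 23, 32, 34, 36, 38, 40}
Set B = {10, 22, 24, 32, 34, 36}
A ∩ B includes only elements in both sets.
Check each element of A against B:
11 ✗, 15 ✗, 22 ✓, 23 ✗, 32 ✓, 34 ✓, 36 ✓, 38 ✗, 40 ✗
A ∩ B = {22, 32, 34, 36}

{22, 32, 34, 36}


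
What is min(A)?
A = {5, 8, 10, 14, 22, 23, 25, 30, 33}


Set A = {5, 8, 10, 14, 22, 23, 25, 30, 33}
Elements in ascending order: 5, 8, 10, 14, 22, 23, 25, 30, 33
The smallest element is 5.

5


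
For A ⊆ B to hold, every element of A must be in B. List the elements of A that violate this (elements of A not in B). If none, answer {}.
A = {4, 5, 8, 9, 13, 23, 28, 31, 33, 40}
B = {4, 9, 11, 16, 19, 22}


Set A = {4, 5, 8, 9, 13, 23, 28, 31, 33, 40}
Set B = {4, 9, 11, 16, 19, 22}
Check each element of A against B:
4 ∈ B, 5 ∉ B (include), 8 ∉ B (include), 9 ∈ B, 13 ∉ B (include), 23 ∉ B (include), 28 ∉ B (include), 31 ∉ B (include), 33 ∉ B (include), 40 ∉ B (include)
Elements of A not in B: {5, 8, 13, 23, 28, 31, 33, 40}

{5, 8, 13, 23, 28, 31, 33, 40}


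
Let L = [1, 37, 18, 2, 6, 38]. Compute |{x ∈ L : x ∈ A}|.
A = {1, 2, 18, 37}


Set A = {1, 2, 18, 37}
Candidates: [1, 37, 18, 2, 6, 38]
Check each candidate:
1 ∈ A, 37 ∈ A, 18 ∈ A, 2 ∈ A, 6 ∉ A, 38 ∉ A
Count of candidates in A: 4

4


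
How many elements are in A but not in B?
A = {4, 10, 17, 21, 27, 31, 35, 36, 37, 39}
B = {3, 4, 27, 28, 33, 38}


Set A = {4, 10, 17, 21, 27, 31, 35, 36, 37, 39}
Set B = {3, 4, 27, 28, 33, 38}
A \ B = {10, 17, 21, 31, 35, 36, 37, 39}
|A \ B| = 8

8


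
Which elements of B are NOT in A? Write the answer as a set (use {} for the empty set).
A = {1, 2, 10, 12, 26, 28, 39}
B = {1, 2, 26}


Set A = {1, 2, 10, 12, 26, 28, 39}
Set B = {1, 2, 26}
Check each element of B against A:
1 ∈ A, 2 ∈ A, 26 ∈ A
Elements of B not in A: {}

{}


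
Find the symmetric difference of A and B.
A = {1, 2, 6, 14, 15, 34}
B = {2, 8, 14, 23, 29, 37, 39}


Set A = {1, 2, 6, 14, 15, 34}
Set B = {2, 8, 14, 23, 29, 37, 39}
A △ B = (A \ B) ∪ (B \ A)
Elements in A but not B: {1, 6, 15, 34}
Elements in B but not A: {8, 23, 29, 37, 39}
A △ B = {1, 6, 8, 15, 23, 29, 34, 37, 39}

{1, 6, 8, 15, 23, 29, 34, 37, 39}


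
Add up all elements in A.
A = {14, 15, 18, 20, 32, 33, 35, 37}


Set A = {14, 15, 18, 20, 32, 33, 35, 37}
Sum = 14 + 15 + 18 + 20 + 32 + 33 + 35 + 37 = 204

204


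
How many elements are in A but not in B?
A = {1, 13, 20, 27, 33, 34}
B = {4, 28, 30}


Set A = {1, 13, 20, 27, 33, 34}
Set B = {4, 28, 30}
A \ B = {1, 13, 20, 27, 33, 34}
|A \ B| = 6

6


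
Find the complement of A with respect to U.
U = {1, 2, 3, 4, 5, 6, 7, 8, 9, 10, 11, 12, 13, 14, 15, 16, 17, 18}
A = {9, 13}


Universal set U = {1, 2, 3, 4, 5, 6, 7, 8, 9, 10, 11, 12, 13, 14, 15, 16, 17, 18}
Set A = {9, 13}
A' = U \ A = elements in U but not in A
Checking each element of U:
1 (not in A, include), 2 (not in A, include), 3 (not in A, include), 4 (not in A, include), 5 (not in A, include), 6 (not in A, include), 7 (not in A, include), 8 (not in A, include), 9 (in A, exclude), 10 (not in A, include), 11 (not in A, include), 12 (not in A, include), 13 (in A, exclude), 14 (not in A, include), 15 (not in A, include), 16 (not in A, include), 17 (not in A, include), 18 (not in A, include)
A' = {1, 2, 3, 4, 5, 6, 7, 8, 10, 11, 12, 14, 15, 16, 17, 18}

{1, 2, 3, 4, 5, 6, 7, 8, 10, 11, 12, 14, 15, 16, 17, 18}


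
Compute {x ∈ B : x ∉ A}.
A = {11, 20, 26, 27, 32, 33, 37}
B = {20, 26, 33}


Set A = {11, 20, 26, 27, 32, 33, 37}
Set B = {20, 26, 33}
Check each element of B against A:
20 ∈ A, 26 ∈ A, 33 ∈ A
Elements of B not in A: {}

{}


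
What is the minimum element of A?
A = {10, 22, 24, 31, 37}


Set A = {10, 22, 24, 31, 37}
Elements in ascending order: 10, 22, 24, 31, 37
The smallest element is 10.

10


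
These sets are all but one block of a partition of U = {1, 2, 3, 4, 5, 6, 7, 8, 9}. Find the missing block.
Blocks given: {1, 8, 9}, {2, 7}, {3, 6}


U = {1, 2, 3, 4, 5, 6, 7, 8, 9}
Shown blocks: {1, 8, 9}, {2, 7}, {3, 6}
A partition's blocks are pairwise disjoint and cover U, so the missing block = U \ (union of shown blocks).
Union of shown blocks: {1, 2, 3, 6, 7, 8, 9}
Missing block = U \ (union) = {4, 5}

{4, 5}


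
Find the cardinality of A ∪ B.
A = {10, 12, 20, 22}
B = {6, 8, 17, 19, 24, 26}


Set A = {10, 12, 20, 22}, |A| = 4
Set B = {6, 8, 17, 19, 24, 26}, |B| = 6
A ∩ B = {}, |A ∩ B| = 0
|A ∪ B| = |A| + |B| - |A ∩ B| = 4 + 6 - 0 = 10

10


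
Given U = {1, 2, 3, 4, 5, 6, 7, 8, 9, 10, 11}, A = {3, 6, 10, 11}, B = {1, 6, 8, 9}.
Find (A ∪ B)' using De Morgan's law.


U = {1, 2, 3, 4, 5, 6, 7, 8, 9, 10, 11}
A = {3, 6, 10, 11}, B = {1, 6, 8, 9}
A ∪ B = {1, 3, 6, 8, 9, 10, 11}
(A ∪ B)' = U \ (A ∪ B) = {2, 4, 5, 7}
Verification via A' ∩ B': A' = {1, 2, 4, 5, 7, 8, 9}, B' = {2, 3, 4, 5, 7, 10, 11}
A' ∩ B' = {2, 4, 5, 7} ✓

{2, 4, 5, 7}


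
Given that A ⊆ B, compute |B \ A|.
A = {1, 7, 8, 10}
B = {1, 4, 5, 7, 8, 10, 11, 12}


Set A = {1, 7, 8, 10}, |A| = 4
Set B = {1, 4, 5, 7, 8, 10, 11, 12}, |B| = 8
Since A ⊆ B: B \ A = {4, 5, 11, 12}
|B| - |A| = 8 - 4 = 4

4


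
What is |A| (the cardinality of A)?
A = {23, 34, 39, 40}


Set A = {23, 34, 39, 40}
Listing elements: 23, 34, 39, 40
Counting: 4 elements
|A| = 4

4


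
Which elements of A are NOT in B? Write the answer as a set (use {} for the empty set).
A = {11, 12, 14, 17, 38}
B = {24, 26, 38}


Set A = {11, 12, 14, 17, 38}
Set B = {24, 26, 38}
Check each element of A against B:
11 ∉ B (include), 12 ∉ B (include), 14 ∉ B (include), 17 ∉ B (include), 38 ∈ B
Elements of A not in B: {11, 12, 14, 17}

{11, 12, 14, 17}


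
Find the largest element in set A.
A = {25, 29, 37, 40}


Set A = {25, 29, 37, 40}
Elements in ascending order: 25, 29, 37, 40
The largest element is 40.

40


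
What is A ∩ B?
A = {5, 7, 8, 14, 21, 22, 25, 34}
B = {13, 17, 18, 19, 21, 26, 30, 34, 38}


Set A = {5, 7, 8, 14, 21, 22, 25, 34}
Set B = {13, 17, 18, 19, 21, 26, 30, 34, 38}
A ∩ B includes only elements in both sets.
Check each element of A against B:
5 ✗, 7 ✗, 8 ✗, 14 ✗, 21 ✓, 22 ✗, 25 ✗, 34 ✓
A ∩ B = {21, 34}

{21, 34}


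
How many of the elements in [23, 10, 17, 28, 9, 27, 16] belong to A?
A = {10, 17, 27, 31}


Set A = {10, 17, 27, 31}
Candidates: [23, 10, 17, 28, 9, 27, 16]
Check each candidate:
23 ∉ A, 10 ∈ A, 17 ∈ A, 28 ∉ A, 9 ∉ A, 27 ∈ A, 16 ∉ A
Count of candidates in A: 3

3


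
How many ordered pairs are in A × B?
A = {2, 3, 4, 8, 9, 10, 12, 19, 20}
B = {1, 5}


Set A = {2, 3, 4, 8, 9, 10, 12, 19, 20} has 9 elements.
Set B = {1, 5} has 2 elements.
|A × B| = |A| × |B| = 9 × 2 = 18

18


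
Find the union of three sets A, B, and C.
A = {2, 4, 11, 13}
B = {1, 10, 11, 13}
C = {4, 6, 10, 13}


Set A = {2, 4, 11, 13}
Set B = {1, 10, 11, 13}
Set C = {4, 6, 10, 13}
First, A ∪ B = {1, 2, 4, 10, 11, 13}
Then, (A ∪ B) ∪ C = {1, 2, 4, 6, 10, 11, 13}

{1, 2, 4, 6, 10, 11, 13}


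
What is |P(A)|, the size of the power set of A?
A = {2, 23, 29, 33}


Set A = {2, 23, 29, 33}
|A| = 4
The power set P(A) contains all subsets of A.
|P(A)| = 2^|A| = 2^4 = 16

16


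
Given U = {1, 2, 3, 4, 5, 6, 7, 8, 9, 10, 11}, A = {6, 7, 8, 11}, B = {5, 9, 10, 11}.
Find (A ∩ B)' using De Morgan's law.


U = {1, 2, 3, 4, 5, 6, 7, 8, 9, 10, 11}
A = {6, 7, 8, 11}, B = {5, 9, 10, 11}
A ∩ B = {11}
(A ∩ B)' = U \ (A ∩ B) = {1, 2, 3, 4, 5, 6, 7, 8, 9, 10}
Verification via A' ∪ B': A' = {1, 2, 3, 4, 5, 9, 10}, B' = {1, 2, 3, 4, 6, 7, 8}
A' ∪ B' = {1, 2, 3, 4, 5, 6, 7, 8, 9, 10} ✓

{1, 2, 3, 4, 5, 6, 7, 8, 9, 10}


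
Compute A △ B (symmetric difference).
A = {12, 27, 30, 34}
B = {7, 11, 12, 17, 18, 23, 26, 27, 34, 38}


Set A = {12, 27, 30, 34}
Set B = {7, 11, 12, 17, 18, 23, 26, 27, 34, 38}
A △ B = (A \ B) ∪ (B \ A)
Elements in A but not B: {30}
Elements in B but not A: {7, 11, 17, 18, 23, 26, 38}
A △ B = {7, 11, 17, 18, 23, 26, 30, 38}

{7, 11, 17, 18, 23, 26, 30, 38}


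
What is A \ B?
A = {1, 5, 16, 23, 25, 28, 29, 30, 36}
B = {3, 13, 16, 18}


Set A = {1, 5, 16, 23, 25, 28, 29, 30, 36}
Set B = {3, 13, 16, 18}
A \ B includes elements in A that are not in B.
Check each element of A:
1 (not in B, keep), 5 (not in B, keep), 16 (in B, remove), 23 (not in B, keep), 25 (not in B, keep), 28 (not in B, keep), 29 (not in B, keep), 30 (not in B, keep), 36 (not in B, keep)
A \ B = {1, 5, 23, 25, 28, 29, 30, 36}

{1, 5, 23, 25, 28, 29, 30, 36}


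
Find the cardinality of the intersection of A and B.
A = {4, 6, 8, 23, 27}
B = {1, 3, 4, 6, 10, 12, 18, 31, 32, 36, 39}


Set A = {4, 6, 8, 23, 27}
Set B = {1, 3, 4, 6, 10, 12, 18, 31, 32, 36, 39}
A ∩ B = {4, 6}
|A ∩ B| = 2

2


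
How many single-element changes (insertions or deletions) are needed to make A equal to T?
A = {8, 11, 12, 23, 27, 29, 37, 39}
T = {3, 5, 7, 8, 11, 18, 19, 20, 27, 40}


Set A = {8, 11, 12, 23, 27, 29, 37, 39}
Set T = {3, 5, 7, 8, 11, 18, 19, 20, 27, 40}
Elements to remove from A (in A, not in T): {12, 23, 29, 37, 39} → 5 removals
Elements to add to A (in T, not in A): {3, 5, 7, 18, 19, 20, 40} → 7 additions
Total edits = 5 + 7 = 12

12


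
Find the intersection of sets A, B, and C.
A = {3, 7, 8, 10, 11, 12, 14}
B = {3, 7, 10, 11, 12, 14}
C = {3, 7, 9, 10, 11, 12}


Set A = {3, 7, 8, 10, 11, 12, 14}
Set B = {3, 7, 10, 11, 12, 14}
Set C = {3, 7, 9, 10, 11, 12}
First, A ∩ B = {3, 7, 10, 11, 12, 14}
Then, (A ∩ B) ∩ C = {3, 7, 10, 11, 12}

{3, 7, 10, 11, 12}


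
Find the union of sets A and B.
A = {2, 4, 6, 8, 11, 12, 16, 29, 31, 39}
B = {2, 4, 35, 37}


Set A = {2, 4, 6, 8, 11, 12, 16, 29, 31, 39}
Set B = {2, 4, 35, 37}
A ∪ B includes all elements in either set.
Elements from A: {2, 4, 6, 8, 11, 12, 16, 29, 31, 39}
Elements from B not already included: {35, 37}
A ∪ B = {2, 4, 6, 8, 11, 12, 16, 29, 31, 35, 37, 39}

{2, 4, 6, 8, 11, 12, 16, 29, 31, 35, 37, 39}


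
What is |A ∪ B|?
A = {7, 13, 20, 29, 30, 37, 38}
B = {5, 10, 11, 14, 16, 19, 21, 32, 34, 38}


Set A = {7, 13, 20, 29, 30, 37, 38}, |A| = 7
Set B = {5, 10, 11, 14, 16, 19, 21, 32, 34, 38}, |B| = 10
A ∩ B = {38}, |A ∩ B| = 1
|A ∪ B| = |A| + |B| - |A ∩ B| = 7 + 10 - 1 = 16

16


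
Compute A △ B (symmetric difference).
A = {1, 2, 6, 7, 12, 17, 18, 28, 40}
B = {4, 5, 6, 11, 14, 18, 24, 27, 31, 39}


Set A = {1, 2, 6, 7, 12, 17, 18, 28, 40}
Set B = {4, 5, 6, 11, 14, 18, 24, 27, 31, 39}
A △ B = (A \ B) ∪ (B \ A)
Elements in A but not B: {1, 2, 7, 12, 17, 28, 40}
Elements in B but not A: {4, 5, 11, 14, 24, 27, 31, 39}
A △ B = {1, 2, 4, 5, 7, 11, 12, 14, 17, 24, 27, 28, 31, 39, 40}

{1, 2, 4, 5, 7, 11, 12, 14, 17, 24, 27, 28, 31, 39, 40}


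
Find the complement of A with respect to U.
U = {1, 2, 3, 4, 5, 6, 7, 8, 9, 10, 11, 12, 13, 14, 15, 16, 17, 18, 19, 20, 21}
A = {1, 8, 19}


Universal set U = {1, 2, 3, 4, 5, 6, 7, 8, 9, 10, 11, 12, 13, 14, 15, 16, 17, 18, 19, 20, 21}
Set A = {1, 8, 19}
A' = U \ A = elements in U but not in A
Checking each element of U:
1 (in A, exclude), 2 (not in A, include), 3 (not in A, include), 4 (not in A, include), 5 (not in A, include), 6 (not in A, include), 7 (not in A, include), 8 (in A, exclude), 9 (not in A, include), 10 (not in A, include), 11 (not in A, include), 12 (not in A, include), 13 (not in A, include), 14 (not in A, include), 15 (not in A, include), 16 (not in A, include), 17 (not in A, include), 18 (not in A, include), 19 (in A, exclude), 20 (not in A, include), 21 (not in A, include)
A' = {2, 3, 4, 5, 6, 7, 9, 10, 11, 12, 13, 14, 15, 16, 17, 18, 20, 21}

{2, 3, 4, 5, 6, 7, 9, 10, 11, 12, 13, 14, 15, 16, 17, 18, 20, 21}


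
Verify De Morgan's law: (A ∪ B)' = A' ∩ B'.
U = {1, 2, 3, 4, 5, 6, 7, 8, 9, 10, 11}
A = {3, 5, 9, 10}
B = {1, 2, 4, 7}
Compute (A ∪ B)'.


U = {1, 2, 3, 4, 5, 6, 7, 8, 9, 10, 11}
A = {3, 5, 9, 10}, B = {1, 2, 4, 7}
A ∪ B = {1, 2, 3, 4, 5, 7, 9, 10}
(A ∪ B)' = U \ (A ∪ B) = {6, 8, 11}
Verification via A' ∩ B': A' = {1, 2, 4, 6, 7, 8, 11}, B' = {3, 5, 6, 8, 9, 10, 11}
A' ∩ B' = {6, 8, 11} ✓

{6, 8, 11}


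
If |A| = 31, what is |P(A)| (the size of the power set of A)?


The set has 31 elements.
The power set contains all possible subsets.
|P(A)| = 2^|A| = 2^31 = 2147483648

2147483648


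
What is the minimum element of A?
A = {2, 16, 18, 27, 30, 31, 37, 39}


Set A = {2, 16, 18, 27, 30, 31, 37, 39}
Elements in ascending order: 2, 16, 18, 27, 30, 31, 37, 39
The smallest element is 2.

2


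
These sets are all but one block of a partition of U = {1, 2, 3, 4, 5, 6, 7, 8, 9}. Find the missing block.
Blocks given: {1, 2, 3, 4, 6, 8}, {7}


U = {1, 2, 3, 4, 5, 6, 7, 8, 9}
Shown blocks: {1, 2, 3, 4, 6, 8}, {7}
A partition's blocks are pairwise disjoint and cover U, so the missing block = U \ (union of shown blocks).
Union of shown blocks: {1, 2, 3, 4, 6, 7, 8}
Missing block = U \ (union) = {5, 9}

{5, 9}


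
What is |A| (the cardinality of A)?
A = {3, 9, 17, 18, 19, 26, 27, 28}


Set A = {3, 9, 17, 18, 19, 26, 27, 28}
Listing elements: 3, 9, 17, 18, 19, 26, 27, 28
Counting: 8 elements
|A| = 8

8


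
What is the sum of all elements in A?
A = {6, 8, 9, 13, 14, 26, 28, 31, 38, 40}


Set A = {6, 8, 9, 13, 14, 26, 28, 31, 38, 40}
Sum = 6 + 8 + 9 + 13 + 14 + 26 + 28 + 31 + 38 + 40 = 213

213


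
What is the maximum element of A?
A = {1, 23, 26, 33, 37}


Set A = {1, 23, 26, 33, 37}
Elements in ascending order: 1, 23, 26, 33, 37
The largest element is 37.

37


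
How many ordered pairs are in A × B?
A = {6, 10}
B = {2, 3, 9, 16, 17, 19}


Set A = {6, 10} has 2 elements.
Set B = {2, 3, 9, 16, 17, 19} has 6 elements.
|A × B| = |A| × |B| = 2 × 6 = 12

12


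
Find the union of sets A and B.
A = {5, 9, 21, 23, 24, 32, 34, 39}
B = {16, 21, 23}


Set A = {5, 9, 21, 23, 24, 32, 34, 39}
Set B = {16, 21, 23}
A ∪ B includes all elements in either set.
Elements from A: {5, 9, 21, 23, 24, 32, 34, 39}
Elements from B not already included: {16}
A ∪ B = {5, 9, 16, 21, 23, 24, 32, 34, 39}

{5, 9, 16, 21, 23, 24, 32, 34, 39}


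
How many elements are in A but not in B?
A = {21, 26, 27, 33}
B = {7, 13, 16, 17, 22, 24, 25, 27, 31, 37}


Set A = {21, 26, 27, 33}
Set B = {7, 13, 16, 17, 22, 24, 25, 27, 31, 37}
A \ B = {21, 26, 33}
|A \ B| = 3

3


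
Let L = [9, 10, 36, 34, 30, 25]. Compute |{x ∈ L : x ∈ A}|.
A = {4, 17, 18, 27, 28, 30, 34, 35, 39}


Set A = {4, 17, 18, 27, 28, 30, 34, 35, 39}
Candidates: [9, 10, 36, 34, 30, 25]
Check each candidate:
9 ∉ A, 10 ∉ A, 36 ∉ A, 34 ∈ A, 30 ∈ A, 25 ∉ A
Count of candidates in A: 2

2


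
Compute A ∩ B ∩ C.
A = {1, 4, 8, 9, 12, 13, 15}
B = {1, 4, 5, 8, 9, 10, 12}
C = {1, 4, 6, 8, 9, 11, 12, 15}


Set A = {1, 4, 8, 9, 12, 13, 15}
Set B = {1, 4, 5, 8, 9, 10, 12}
Set C = {1, 4, 6, 8, 9, 11, 12, 15}
First, A ∩ B = {1, 4, 8, 9, 12}
Then, (A ∩ B) ∩ C = {1, 4, 8, 9, 12}

{1, 4, 8, 9, 12}


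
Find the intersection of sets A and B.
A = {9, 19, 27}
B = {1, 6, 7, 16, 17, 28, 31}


Set A = {9, 19, 27}
Set B = {1, 6, 7, 16, 17, 28, 31}
A ∩ B includes only elements in both sets.
Check each element of A against B:
9 ✗, 19 ✗, 27 ✗
A ∩ B = {}

{}


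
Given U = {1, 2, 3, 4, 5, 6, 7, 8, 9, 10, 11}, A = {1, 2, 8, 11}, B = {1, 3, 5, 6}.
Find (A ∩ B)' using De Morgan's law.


U = {1, 2, 3, 4, 5, 6, 7, 8, 9, 10, 11}
A = {1, 2, 8, 11}, B = {1, 3, 5, 6}
A ∩ B = {1}
(A ∩ B)' = U \ (A ∩ B) = {2, 3, 4, 5, 6, 7, 8, 9, 10, 11}
Verification via A' ∪ B': A' = {3, 4, 5, 6, 7, 9, 10}, B' = {2, 4, 7, 8, 9, 10, 11}
A' ∪ B' = {2, 3, 4, 5, 6, 7, 8, 9, 10, 11} ✓

{2, 3, 4, 5, 6, 7, 8, 9, 10, 11}


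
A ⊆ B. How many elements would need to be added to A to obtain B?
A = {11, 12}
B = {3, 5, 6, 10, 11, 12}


Set A = {11, 12}, |A| = 2
Set B = {3, 5, 6, 10, 11, 12}, |B| = 6
Since A ⊆ B: B \ A = {3, 5, 6, 10}
|B| - |A| = 6 - 2 = 4

4


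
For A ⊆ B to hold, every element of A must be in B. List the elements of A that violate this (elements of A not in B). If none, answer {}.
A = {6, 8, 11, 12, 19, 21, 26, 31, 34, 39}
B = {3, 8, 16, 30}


Set A = {6, 8, 11, 12, 19, 21, 26, 31, 34, 39}
Set B = {3, 8, 16, 30}
Check each element of A against B:
6 ∉ B (include), 8 ∈ B, 11 ∉ B (include), 12 ∉ B (include), 19 ∉ B (include), 21 ∉ B (include), 26 ∉ B (include), 31 ∉ B (include), 34 ∉ B (include), 39 ∉ B (include)
Elements of A not in B: {6, 11, 12, 19, 21, 26, 31, 34, 39}

{6, 11, 12, 19, 21, 26, 31, 34, 39}


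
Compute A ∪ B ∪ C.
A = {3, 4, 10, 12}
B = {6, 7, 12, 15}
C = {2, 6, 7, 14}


Set A = {3, 4, 10, 12}
Set B = {6, 7, 12, 15}
Set C = {2, 6, 7, 14}
First, A ∪ B = {3, 4, 6, 7, 10, 12, 15}
Then, (A ∪ B) ∪ C = {2, 3, 4, 6, 7, 10, 12, 14, 15}

{2, 3, 4, 6, 7, 10, 12, 14, 15}


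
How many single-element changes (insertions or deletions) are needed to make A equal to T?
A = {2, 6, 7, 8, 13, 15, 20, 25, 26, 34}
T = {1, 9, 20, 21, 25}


Set A = {2, 6, 7, 8, 13, 15, 20, 25, 26, 34}
Set T = {1, 9, 20, 21, 25}
Elements to remove from A (in A, not in T): {2, 6, 7, 8, 13, 15, 26, 34} → 8 removals
Elements to add to A (in T, not in A): {1, 9, 21} → 3 additions
Total edits = 8 + 3 = 11

11


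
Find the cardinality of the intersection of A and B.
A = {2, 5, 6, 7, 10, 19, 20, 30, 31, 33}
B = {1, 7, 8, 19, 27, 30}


Set A = {2, 5, 6, 7, 10, 19, 20, 30, 31, 33}
Set B = {1, 7, 8, 19, 27, 30}
A ∩ B = {7, 19, 30}
|A ∩ B| = 3

3


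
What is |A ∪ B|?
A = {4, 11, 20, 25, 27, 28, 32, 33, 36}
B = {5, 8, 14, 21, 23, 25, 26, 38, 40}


Set A = {4, 11, 20, 25, 27, 28, 32, 33, 36}, |A| = 9
Set B = {5, 8, 14, 21, 23, 25, 26, 38, 40}, |B| = 9
A ∩ B = {25}, |A ∩ B| = 1
|A ∪ B| = |A| + |B| - |A ∩ B| = 9 + 9 - 1 = 17

17


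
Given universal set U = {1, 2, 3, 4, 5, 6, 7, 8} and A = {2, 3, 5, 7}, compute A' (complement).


Universal set U = {1, 2, 3, 4, 5, 6, 7, 8}
Set A = {2, 3, 5, 7}
A' = U \ A = elements in U but not in A
Checking each element of U:
1 (not in A, include), 2 (in A, exclude), 3 (in A, exclude), 4 (not in A, include), 5 (in A, exclude), 6 (not in A, include), 7 (in A, exclude), 8 (not in A, include)
A' = {1, 4, 6, 8}

{1, 4, 6, 8}


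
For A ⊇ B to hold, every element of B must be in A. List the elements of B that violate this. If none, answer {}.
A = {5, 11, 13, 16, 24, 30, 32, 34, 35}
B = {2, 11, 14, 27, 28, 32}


Set A = {5, 11, 13, 16, 24, 30, 32, 34, 35}
Set B = {2, 11, 14, 27, 28, 32}
Check each element of B against A:
2 ∉ A (include), 11 ∈ A, 14 ∉ A (include), 27 ∉ A (include), 28 ∉ A (include), 32 ∈ A
Elements of B not in A: {2, 14, 27, 28}

{2, 14, 27, 28}


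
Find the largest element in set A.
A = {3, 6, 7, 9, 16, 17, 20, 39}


Set A = {3, 6, 7, 9, 16, 17, 20, 39}
Elements in ascending order: 3, 6, 7, 9, 16, 17, 20, 39
The largest element is 39.

39


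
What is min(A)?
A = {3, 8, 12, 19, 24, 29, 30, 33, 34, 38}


Set A = {3, 8, 12, 19, 24, 29, 30, 33, 34, 38}
Elements in ascending order: 3, 8, 12, 19, 24, 29, 30, 33, 34, 38
The smallest element is 3.

3


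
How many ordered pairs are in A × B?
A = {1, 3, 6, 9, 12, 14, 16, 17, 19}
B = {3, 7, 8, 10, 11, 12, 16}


Set A = {1, 3, 6, 9, 12, 14, 16, 17, 19} has 9 elements.
Set B = {3, 7, 8, 10, 11, 12, 16} has 7 elements.
|A × B| = |A| × |B| = 9 × 7 = 63

63


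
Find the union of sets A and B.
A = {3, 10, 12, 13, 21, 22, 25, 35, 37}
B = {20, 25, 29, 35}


Set A = {3, 10, 12, 13, 21, 22, 25, 35, 37}
Set B = {20, 25, 29, 35}
A ∪ B includes all elements in either set.
Elements from A: {3, 10, 12, 13, 21, 22, 25, 35, 37}
Elements from B not already included: {20, 29}
A ∪ B = {3, 10, 12, 13, 20, 21, 22, 25, 29, 35, 37}

{3, 10, 12, 13, 20, 21, 22, 25, 29, 35, 37}


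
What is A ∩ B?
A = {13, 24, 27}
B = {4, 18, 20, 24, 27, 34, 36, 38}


Set A = {13, 24, 27}
Set B = {4, 18, 20, 24, 27, 34, 36, 38}
A ∩ B includes only elements in both sets.
Check each element of A against B:
13 ✗, 24 ✓, 27 ✓
A ∩ B = {24, 27}

{24, 27}


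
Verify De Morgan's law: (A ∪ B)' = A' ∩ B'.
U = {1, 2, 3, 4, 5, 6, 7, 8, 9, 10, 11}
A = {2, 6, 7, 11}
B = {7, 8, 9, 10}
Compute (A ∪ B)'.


U = {1, 2, 3, 4, 5, 6, 7, 8, 9, 10, 11}
A = {2, 6, 7, 11}, B = {7, 8, 9, 10}
A ∪ B = {2, 6, 7, 8, 9, 10, 11}
(A ∪ B)' = U \ (A ∪ B) = {1, 3, 4, 5}
Verification via A' ∩ B': A' = {1, 3, 4, 5, 8, 9, 10}, B' = {1, 2, 3, 4, 5, 6, 11}
A' ∩ B' = {1, 3, 4, 5} ✓

{1, 3, 4, 5}


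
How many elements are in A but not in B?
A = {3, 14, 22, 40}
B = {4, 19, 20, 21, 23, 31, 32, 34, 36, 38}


Set A = {3, 14, 22, 40}
Set B = {4, 19, 20, 21, 23, 31, 32, 34, 36, 38}
A \ B = {3, 14, 22, 40}
|A \ B| = 4

4


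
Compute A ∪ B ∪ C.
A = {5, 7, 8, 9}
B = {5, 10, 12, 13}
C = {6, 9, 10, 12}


Set A = {5, 7, 8, 9}
Set B = {5, 10, 12, 13}
Set C = {6, 9, 10, 12}
First, A ∪ B = {5, 7, 8, 9, 10, 12, 13}
Then, (A ∪ B) ∪ C = {5, 6, 7, 8, 9, 10, 12, 13}

{5, 6, 7, 8, 9, 10, 12, 13}


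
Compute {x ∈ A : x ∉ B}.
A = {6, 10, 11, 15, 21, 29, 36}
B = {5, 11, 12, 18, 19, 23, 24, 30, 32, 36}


Set A = {6, 10, 11, 15, 21, 29, 36}
Set B = {5, 11, 12, 18, 19, 23, 24, 30, 32, 36}
Check each element of A against B:
6 ∉ B (include), 10 ∉ B (include), 11 ∈ B, 15 ∉ B (include), 21 ∉ B (include), 29 ∉ B (include), 36 ∈ B
Elements of A not in B: {6, 10, 15, 21, 29}

{6, 10, 15, 21, 29}


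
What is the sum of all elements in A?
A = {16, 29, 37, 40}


Set A = {16, 29, 37, 40}
Sum = 16 + 29 + 37 + 40 = 122

122


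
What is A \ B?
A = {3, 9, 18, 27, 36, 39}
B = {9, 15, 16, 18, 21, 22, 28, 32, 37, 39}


Set A = {3, 9, 18, 27, 36, 39}
Set B = {9, 15, 16, 18, 21, 22, 28, 32, 37, 39}
A \ B includes elements in A that are not in B.
Check each element of A:
3 (not in B, keep), 9 (in B, remove), 18 (in B, remove), 27 (not in B, keep), 36 (not in B, keep), 39 (in B, remove)
A \ B = {3, 27, 36}

{3, 27, 36}


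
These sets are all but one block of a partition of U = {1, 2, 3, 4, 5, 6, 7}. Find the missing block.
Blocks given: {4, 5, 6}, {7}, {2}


U = {1, 2, 3, 4, 5, 6, 7}
Shown blocks: {4, 5, 6}, {7}, {2}
A partition's blocks are pairwise disjoint and cover U, so the missing block = U \ (union of shown blocks).
Union of shown blocks: {2, 4, 5, 6, 7}
Missing block = U \ (union) = {1, 3}

{1, 3}


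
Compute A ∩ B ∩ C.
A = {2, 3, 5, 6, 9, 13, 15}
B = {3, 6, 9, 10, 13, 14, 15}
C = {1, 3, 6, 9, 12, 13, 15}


Set A = {2, 3, 5, 6, 9, 13, 15}
Set B = {3, 6, 9, 10, 13, 14, 15}
Set C = {1, 3, 6, 9, 12, 13, 15}
First, A ∩ B = {3, 6, 9, 13, 15}
Then, (A ∩ B) ∩ C = {3, 6, 9, 13, 15}

{3, 6, 9, 13, 15}


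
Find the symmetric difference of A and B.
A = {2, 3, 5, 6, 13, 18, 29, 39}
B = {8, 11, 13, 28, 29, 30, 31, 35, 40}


Set A = {2, 3, 5, 6, 13, 18, 29, 39}
Set B = {8, 11, 13, 28, 29, 30, 31, 35, 40}
A △ B = (A \ B) ∪ (B \ A)
Elements in A but not B: {2, 3, 5, 6, 18, 39}
Elements in B but not A: {8, 11, 28, 30, 31, 35, 40}
A △ B = {2, 3, 5, 6, 8, 11, 18, 28, 30, 31, 35, 39, 40}

{2, 3, 5, 6, 8, 11, 18, 28, 30, 31, 35, 39, 40}


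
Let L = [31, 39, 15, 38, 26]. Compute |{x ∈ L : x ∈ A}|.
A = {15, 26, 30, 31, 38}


Set A = {15, 26, 30, 31, 38}
Candidates: [31, 39, 15, 38, 26]
Check each candidate:
31 ∈ A, 39 ∉ A, 15 ∈ A, 38 ∈ A, 26 ∈ A
Count of candidates in A: 4

4


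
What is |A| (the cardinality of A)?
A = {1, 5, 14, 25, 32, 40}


Set A = {1, 5, 14, 25, 32, 40}
Listing elements: 1, 5, 14, 25, 32, 40
Counting: 6 elements
|A| = 6

6


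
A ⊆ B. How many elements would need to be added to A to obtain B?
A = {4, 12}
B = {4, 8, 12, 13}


Set A = {4, 12}, |A| = 2
Set B = {4, 8, 12, 13}, |B| = 4
Since A ⊆ B: B \ A = {8, 13}
|B| - |A| = 4 - 2 = 2

2


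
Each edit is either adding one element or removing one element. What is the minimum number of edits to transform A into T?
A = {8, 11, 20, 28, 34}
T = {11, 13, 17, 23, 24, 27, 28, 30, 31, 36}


Set A = {8, 11, 20, 28, 34}
Set T = {11, 13, 17, 23, 24, 27, 28, 30, 31, 36}
Elements to remove from A (in A, not in T): {8, 20, 34} → 3 removals
Elements to add to A (in T, not in A): {13, 17, 23, 24, 27, 30, 31, 36} → 8 additions
Total edits = 3 + 8 = 11

11


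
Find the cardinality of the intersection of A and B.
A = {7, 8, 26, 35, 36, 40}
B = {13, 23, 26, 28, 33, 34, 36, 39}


Set A = {7, 8, 26, 35, 36, 40}
Set B = {13, 23, 26, 28, 33, 34, 36, 39}
A ∩ B = {26, 36}
|A ∩ B| = 2

2


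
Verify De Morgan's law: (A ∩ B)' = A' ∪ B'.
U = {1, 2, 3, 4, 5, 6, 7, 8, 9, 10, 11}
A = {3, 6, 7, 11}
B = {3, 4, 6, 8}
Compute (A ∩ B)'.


U = {1, 2, 3, 4, 5, 6, 7, 8, 9, 10, 11}
A = {3, 6, 7, 11}, B = {3, 4, 6, 8}
A ∩ B = {3, 6}
(A ∩ B)' = U \ (A ∩ B) = {1, 2, 4, 5, 7, 8, 9, 10, 11}
Verification via A' ∪ B': A' = {1, 2, 4, 5, 8, 9, 10}, B' = {1, 2, 5, 7, 9, 10, 11}
A' ∪ B' = {1, 2, 4, 5, 7, 8, 9, 10, 11} ✓

{1, 2, 4, 5, 7, 8, 9, 10, 11}


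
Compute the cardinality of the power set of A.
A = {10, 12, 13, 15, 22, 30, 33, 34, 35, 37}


Set A = {10, 12, 13, 15, 22, 30, 33, 34, 35, 37}
|A| = 10
The power set P(A) contains all subsets of A.
|P(A)| = 2^|A| = 2^10 = 1024

1024


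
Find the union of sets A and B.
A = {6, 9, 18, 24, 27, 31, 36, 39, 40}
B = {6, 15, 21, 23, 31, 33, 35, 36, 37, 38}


Set A = {6, 9, 18, 24, 27, 31, 36, 39, 40}
Set B = {6, 15, 21, 23, 31, 33, 35, 36, 37, 38}
A ∪ B includes all elements in either set.
Elements from A: {6, 9, 18, 24, 27, 31, 36, 39, 40}
Elements from B not already included: {15, 21, 23, 33, 35, 37, 38}
A ∪ B = {6, 9, 15, 18, 21, 23, 24, 27, 31, 33, 35, 36, 37, 38, 39, 40}

{6, 9, 15, 18, 21, 23, 24, 27, 31, 33, 35, 36, 37, 38, 39, 40}


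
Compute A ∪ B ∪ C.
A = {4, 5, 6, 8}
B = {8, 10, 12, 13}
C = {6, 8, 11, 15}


Set A = {4, 5, 6, 8}
Set B = {8, 10, 12, 13}
Set C = {6, 8, 11, 15}
First, A ∪ B = {4, 5, 6, 8, 10, 12, 13}
Then, (A ∪ B) ∪ C = {4, 5, 6, 8, 10, 11, 12, 13, 15}

{4, 5, 6, 8, 10, 11, 12, 13, 15}


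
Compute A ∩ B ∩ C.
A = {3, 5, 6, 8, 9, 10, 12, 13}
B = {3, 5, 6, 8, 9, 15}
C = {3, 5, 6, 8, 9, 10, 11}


Set A = {3, 5, 6, 8, 9, 10, 12, 13}
Set B = {3, 5, 6, 8, 9, 15}
Set C = {3, 5, 6, 8, 9, 10, 11}
First, A ∩ B = {3, 5, 6, 8, 9}
Then, (A ∩ B) ∩ C = {3, 5, 6, 8, 9}

{3, 5, 6, 8, 9}


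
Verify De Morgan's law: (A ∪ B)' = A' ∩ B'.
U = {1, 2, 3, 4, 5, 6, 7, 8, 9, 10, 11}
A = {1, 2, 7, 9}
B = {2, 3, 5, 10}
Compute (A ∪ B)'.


U = {1, 2, 3, 4, 5, 6, 7, 8, 9, 10, 11}
A = {1, 2, 7, 9}, B = {2, 3, 5, 10}
A ∪ B = {1, 2, 3, 5, 7, 9, 10}
(A ∪ B)' = U \ (A ∪ B) = {4, 6, 8, 11}
Verification via A' ∩ B': A' = {3, 4, 5, 6, 8, 10, 11}, B' = {1, 4, 6, 7, 8, 9, 11}
A' ∩ B' = {4, 6, 8, 11} ✓

{4, 6, 8, 11}


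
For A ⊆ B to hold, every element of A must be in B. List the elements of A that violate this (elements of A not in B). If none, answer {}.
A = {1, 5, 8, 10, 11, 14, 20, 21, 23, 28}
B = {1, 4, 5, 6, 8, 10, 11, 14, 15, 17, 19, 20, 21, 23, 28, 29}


Set A = {1, 5, 8, 10, 11, 14, 20, 21, 23, 28}
Set B = {1, 4, 5, 6, 8, 10, 11, 14, 15, 17, 19, 20, 21, 23, 28, 29}
Check each element of A against B:
1 ∈ B, 5 ∈ B, 8 ∈ B, 10 ∈ B, 11 ∈ B, 14 ∈ B, 20 ∈ B, 21 ∈ B, 23 ∈ B, 28 ∈ B
Elements of A not in B: {}

{}


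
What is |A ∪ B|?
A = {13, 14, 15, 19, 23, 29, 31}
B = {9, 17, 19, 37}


Set A = {13, 14, 15, 19, 23, 29, 31}, |A| = 7
Set B = {9, 17, 19, 37}, |B| = 4
A ∩ B = {19}, |A ∩ B| = 1
|A ∪ B| = |A| + |B| - |A ∩ B| = 7 + 4 - 1 = 10

10


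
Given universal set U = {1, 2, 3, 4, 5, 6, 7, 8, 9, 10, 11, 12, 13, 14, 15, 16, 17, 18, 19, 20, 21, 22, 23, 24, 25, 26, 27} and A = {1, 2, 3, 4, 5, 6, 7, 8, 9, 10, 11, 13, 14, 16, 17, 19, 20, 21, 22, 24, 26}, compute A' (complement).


Universal set U = {1, 2, 3, 4, 5, 6, 7, 8, 9, 10, 11, 12, 13, 14, 15, 16, 17, 18, 19, 20, 21, 22, 23, 24, 25, 26, 27}
Set A = {1, 2, 3, 4, 5, 6, 7, 8, 9, 10, 11, 13, 14, 16, 17, 19, 20, 21, 22, 24, 26}
A' = U \ A = elements in U but not in A
Checking each element of U:
1 (in A, exclude), 2 (in A, exclude), 3 (in A, exclude), 4 (in A, exclude), 5 (in A, exclude), 6 (in A, exclude), 7 (in A, exclude), 8 (in A, exclude), 9 (in A, exclude), 10 (in A, exclude), 11 (in A, exclude), 12 (not in A, include), 13 (in A, exclude), 14 (in A, exclude), 15 (not in A, include), 16 (in A, exclude), 17 (in A, exclude), 18 (not in A, include), 19 (in A, exclude), 20 (in A, exclude), 21 (in A, exclude), 22 (in A, exclude), 23 (not in A, include), 24 (in A, exclude), 25 (not in A, include), 26 (in A, exclude), 27 (not in A, include)
A' = {12, 15, 18, 23, 25, 27}

{12, 15, 18, 23, 25, 27}


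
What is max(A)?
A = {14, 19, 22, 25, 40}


Set A = {14, 19, 22, 25, 40}
Elements in ascending order: 14, 19, 22, 25, 40
The largest element is 40.

40


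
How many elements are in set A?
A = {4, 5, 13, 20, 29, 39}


Set A = {4, 5, 13, 20, 29, 39}
Listing elements: 4, 5, 13, 20, 29, 39
Counting: 6 elements
|A| = 6

6


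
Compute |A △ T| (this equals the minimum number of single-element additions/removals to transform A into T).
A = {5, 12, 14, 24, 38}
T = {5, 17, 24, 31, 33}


Set A = {5, 12, 14, 24, 38}
Set T = {5, 17, 24, 31, 33}
Elements to remove from A (in A, not in T): {12, 14, 38} → 3 removals
Elements to add to A (in T, not in A): {17, 31, 33} → 3 additions
Total edits = 3 + 3 = 6

6


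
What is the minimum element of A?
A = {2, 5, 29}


Set A = {2, 5, 29}
Elements in ascending order: 2, 5, 29
The smallest element is 2.

2


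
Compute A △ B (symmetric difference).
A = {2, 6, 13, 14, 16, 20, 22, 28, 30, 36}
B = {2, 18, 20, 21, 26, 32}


Set A = {2, 6, 13, 14, 16, 20, 22, 28, 30, 36}
Set B = {2, 18, 20, 21, 26, 32}
A △ B = (A \ B) ∪ (B \ A)
Elements in A but not B: {6, 13, 14, 16, 22, 28, 30, 36}
Elements in B but not A: {18, 21, 26, 32}
A △ B = {6, 13, 14, 16, 18, 21, 22, 26, 28, 30, 32, 36}

{6, 13, 14, 16, 18, 21, 22, 26, 28, 30, 32, 36}


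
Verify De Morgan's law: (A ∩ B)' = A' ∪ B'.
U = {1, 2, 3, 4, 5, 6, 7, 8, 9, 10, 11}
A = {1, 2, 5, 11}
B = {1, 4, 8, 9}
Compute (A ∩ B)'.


U = {1, 2, 3, 4, 5, 6, 7, 8, 9, 10, 11}
A = {1, 2, 5, 11}, B = {1, 4, 8, 9}
A ∩ B = {1}
(A ∩ B)' = U \ (A ∩ B) = {2, 3, 4, 5, 6, 7, 8, 9, 10, 11}
Verification via A' ∪ B': A' = {3, 4, 6, 7, 8, 9, 10}, B' = {2, 3, 5, 6, 7, 10, 11}
A' ∪ B' = {2, 3, 4, 5, 6, 7, 8, 9, 10, 11} ✓

{2, 3, 4, 5, 6, 7, 8, 9, 10, 11}


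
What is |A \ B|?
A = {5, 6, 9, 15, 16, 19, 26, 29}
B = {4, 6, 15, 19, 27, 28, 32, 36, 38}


Set A = {5, 6, 9, 15, 16, 19, 26, 29}
Set B = {4, 6, 15, 19, 27, 28, 32, 36, 38}
A \ B = {5, 9, 16, 26, 29}
|A \ B| = 5

5


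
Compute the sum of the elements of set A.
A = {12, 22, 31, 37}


Set A = {12, 22, 31, 37}
Sum = 12 + 22 + 31 + 37 = 102

102


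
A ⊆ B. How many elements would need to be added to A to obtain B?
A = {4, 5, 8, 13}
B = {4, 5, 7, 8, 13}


Set A = {4, 5, 8, 13}, |A| = 4
Set B = {4, 5, 7, 8, 13}, |B| = 5
Since A ⊆ B: B \ A = {7}
|B| - |A| = 5 - 4 = 1

1


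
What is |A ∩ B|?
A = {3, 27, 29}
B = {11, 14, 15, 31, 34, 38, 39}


Set A = {3, 27, 29}
Set B = {11, 14, 15, 31, 34, 38, 39}
A ∩ B = {}
|A ∩ B| = 0

0


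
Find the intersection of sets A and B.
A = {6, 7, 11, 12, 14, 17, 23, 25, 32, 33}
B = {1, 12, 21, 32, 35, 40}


Set A = {6, 7, 11, 12, 14, 17, 23, 25, 32, 33}
Set B = {1, 12, 21, 32, 35, 40}
A ∩ B includes only elements in both sets.
Check each element of A against B:
6 ✗, 7 ✗, 11 ✗, 12 ✓, 14 ✗, 17 ✗, 23 ✗, 25 ✗, 32 ✓, 33 ✗
A ∩ B = {12, 32}

{12, 32}


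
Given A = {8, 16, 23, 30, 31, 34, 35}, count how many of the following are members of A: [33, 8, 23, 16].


Set A = {8, 16, 23, 30, 31, 34, 35}
Candidates: [33, 8, 23, 16]
Check each candidate:
33 ∉ A, 8 ∈ A, 23 ∈ A, 16 ∈ A
Count of candidates in A: 3

3


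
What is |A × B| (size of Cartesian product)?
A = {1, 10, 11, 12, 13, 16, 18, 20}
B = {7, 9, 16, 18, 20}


Set A = {1, 10, 11, 12, 13, 16, 18, 20} has 8 elements.
Set B = {7, 9, 16, 18, 20} has 5 elements.
|A × B| = |A| × |B| = 8 × 5 = 40

40


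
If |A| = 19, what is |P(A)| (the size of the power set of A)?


The set has 19 elements.
The power set contains all possible subsets.
|P(A)| = 2^|A| = 2^19 = 524288

524288


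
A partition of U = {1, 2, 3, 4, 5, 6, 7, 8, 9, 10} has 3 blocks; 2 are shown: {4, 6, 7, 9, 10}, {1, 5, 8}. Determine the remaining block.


U = {1, 2, 3, 4, 5, 6, 7, 8, 9, 10}
Shown blocks: {4, 6, 7, 9, 10}, {1, 5, 8}
A partition's blocks are pairwise disjoint and cover U, so the missing block = U \ (union of shown blocks).
Union of shown blocks: {1, 4, 5, 6, 7, 8, 9, 10}
Missing block = U \ (union) = {2, 3}

{2, 3}


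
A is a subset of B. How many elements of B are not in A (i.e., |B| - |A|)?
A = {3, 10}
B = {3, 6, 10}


Set A = {3, 10}, |A| = 2
Set B = {3, 6, 10}, |B| = 3
Since A ⊆ B: B \ A = {6}
|B| - |A| = 3 - 2 = 1

1


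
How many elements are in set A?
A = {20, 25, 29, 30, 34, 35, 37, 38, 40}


Set A = {20, 25, 29, 30, 34, 35, 37, 38, 40}
Listing elements: 20, 25, 29, 30, 34, 35, 37, 38, 40
Counting: 9 elements
|A| = 9

9


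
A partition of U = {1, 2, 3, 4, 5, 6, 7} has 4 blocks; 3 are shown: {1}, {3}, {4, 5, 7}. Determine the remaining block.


U = {1, 2, 3, 4, 5, 6, 7}
Shown blocks: {1}, {3}, {4, 5, 7}
A partition's blocks are pairwise disjoint and cover U, so the missing block = U \ (union of shown blocks).
Union of shown blocks: {1, 3, 4, 5, 7}
Missing block = U \ (union) = {2, 6}

{2, 6}


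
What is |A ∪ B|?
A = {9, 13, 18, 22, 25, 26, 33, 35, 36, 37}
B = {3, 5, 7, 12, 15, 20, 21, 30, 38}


Set A = {9, 13, 18, 22, 25, 26, 33, 35, 36, 37}, |A| = 10
Set B = {3, 5, 7, 12, 15, 20, 21, 30, 38}, |B| = 9
A ∩ B = {}, |A ∩ B| = 0
|A ∪ B| = |A| + |B| - |A ∩ B| = 10 + 9 - 0 = 19

19


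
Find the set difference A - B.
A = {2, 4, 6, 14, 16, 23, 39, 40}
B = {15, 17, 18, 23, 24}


Set A = {2, 4, 6, 14, 16, 23, 39, 40}
Set B = {15, 17, 18, 23, 24}
A \ B includes elements in A that are not in B.
Check each element of A:
2 (not in B, keep), 4 (not in B, keep), 6 (not in B, keep), 14 (not in B, keep), 16 (not in B, keep), 23 (in B, remove), 39 (not in B, keep), 40 (not in B, keep)
A \ B = {2, 4, 6, 14, 16, 39, 40}

{2, 4, 6, 14, 16, 39, 40}


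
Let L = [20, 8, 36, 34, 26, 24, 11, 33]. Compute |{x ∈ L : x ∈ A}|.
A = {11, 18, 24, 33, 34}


Set A = {11, 18, 24, 33, 34}
Candidates: [20, 8, 36, 34, 26, 24, 11, 33]
Check each candidate:
20 ∉ A, 8 ∉ A, 36 ∉ A, 34 ∈ A, 26 ∉ A, 24 ∈ A, 11 ∈ A, 33 ∈ A
Count of candidates in A: 4

4


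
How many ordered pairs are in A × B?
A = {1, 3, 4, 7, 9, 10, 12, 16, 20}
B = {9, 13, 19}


Set A = {1, 3, 4, 7, 9, 10, 12, 16, 20} has 9 elements.
Set B = {9, 13, 19} has 3 elements.
|A × B| = |A| × |B| = 9 × 3 = 27

27


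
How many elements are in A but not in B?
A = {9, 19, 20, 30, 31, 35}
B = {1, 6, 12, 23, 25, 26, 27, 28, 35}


Set A = {9, 19, 20, 30, 31, 35}
Set B = {1, 6, 12, 23, 25, 26, 27, 28, 35}
A \ B = {9, 19, 20, 30, 31}
|A \ B| = 5

5


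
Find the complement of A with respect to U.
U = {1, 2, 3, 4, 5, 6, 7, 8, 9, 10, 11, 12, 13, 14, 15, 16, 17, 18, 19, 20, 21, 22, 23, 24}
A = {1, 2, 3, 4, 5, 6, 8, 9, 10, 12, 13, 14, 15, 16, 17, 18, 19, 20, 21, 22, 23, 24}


Universal set U = {1, 2, 3, 4, 5, 6, 7, 8, 9, 10, 11, 12, 13, 14, 15, 16, 17, 18, 19, 20, 21, 22, 23, 24}
Set A = {1, 2, 3, 4, 5, 6, 8, 9, 10, 12, 13, 14, 15, 16, 17, 18, 19, 20, 21, 22, 23, 24}
A' = U \ A = elements in U but not in A
Checking each element of U:
1 (in A, exclude), 2 (in A, exclude), 3 (in A, exclude), 4 (in A, exclude), 5 (in A, exclude), 6 (in A, exclude), 7 (not in A, include), 8 (in A, exclude), 9 (in A, exclude), 10 (in A, exclude), 11 (not in A, include), 12 (in A, exclude), 13 (in A, exclude), 14 (in A, exclude), 15 (in A, exclude), 16 (in A, exclude), 17 (in A, exclude), 18 (in A, exclude), 19 (in A, exclude), 20 (in A, exclude), 21 (in A, exclude), 22 (in A, exclude), 23 (in A, exclude), 24 (in A, exclude)
A' = {7, 11}

{7, 11}
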